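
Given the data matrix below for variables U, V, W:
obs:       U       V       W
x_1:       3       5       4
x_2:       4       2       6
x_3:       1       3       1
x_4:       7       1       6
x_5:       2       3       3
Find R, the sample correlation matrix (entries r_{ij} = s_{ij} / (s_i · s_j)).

Step 1 — column means:
  mean(U) = (3 + 4 + 1 + 7 + 2) / 5 = 17/5 = 3.4
  mean(V) = (5 + 2 + 3 + 1 + 3) / 5 = 14/5 = 2.8
  mean(W) = (4 + 6 + 1 + 6 + 3) / 5 = 20/5 = 4

Step 2 — sample variances and covariances s[i,j] = (1/(n-1)) · Σ_k (x_{k,i} - mean_i) · (x_{k,j} - mean_j), with n-1 = 4:
  s[U,U] = ((-0.4)·(-0.4) + (0.6)·(0.6) + (-2.4)·(-2.4) + (3.6)·(3.6) + (-1.4)·(-1.4)) / 4 = 21.2/4 = 5.3
  s[U,V] = ((-0.4)·(2.2) + (0.6)·(-0.8) + (-2.4)·(0.2) + (3.6)·(-1.8) + (-1.4)·(0.2)) / 4 = -8.6/4 = -2.15
  s[U,W] = ((-0.4)·(0) + (0.6)·(2) + (-2.4)·(-3) + (3.6)·(2) + (-1.4)·(-1)) / 4 = 17/4 = 4.25
  s[V,V] = ((2.2)·(2.2) + (-0.8)·(-0.8) + (0.2)·(0.2) + (-1.8)·(-1.8) + (0.2)·(0.2)) / 4 = 8.8/4 = 2.2
  s[V,W] = ((2.2)·(0) + (-0.8)·(2) + (0.2)·(-3) + (-1.8)·(2) + (0.2)·(-1)) / 4 = -6/4 = -1.5
  s[W,W] = ((0)·(0) + (2)·(2) + (-3)·(-3) + (2)·(2) + (-1)·(-1)) / 4 = 18/4 = 4.5
  Sample standard deviations s_i = √(s[i,i]):
  s(U) = √(5.3) = 2.3022
  s(V) = √(2.2) = 1.4832
  s(W) = √(4.5) = 2.1213

Step 3 — r_{ij} = s_{ij} / (s_i · s_j):
  r[U,U] = 1 (diagonal).
  r[U,V] = -2.15 / (2.3022 · 1.4832) = -2.15 / 3.4147 = -0.6296
  r[U,W] = 4.25 / (2.3022 · 2.1213) = 4.25 / 4.8836 = 0.8703
  r[V,V] = 1 (diagonal).
  r[V,W] = -1.5 / (1.4832 · 2.1213) = -1.5 / 3.1464 = -0.4767
  r[W,W] = 1 (diagonal).

R is symmetric with unit diagonal. Assembling:

R = [[1, -0.6296, 0.8703],
 [-0.6296, 1, -0.4767],
 [0.8703, -0.4767, 1]]


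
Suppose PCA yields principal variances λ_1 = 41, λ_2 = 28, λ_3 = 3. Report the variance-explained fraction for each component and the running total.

Step 1 — total variance = trace(Sigma) = Σ λ_i = 41 + 28 + 3 = 72.

Step 2 — fraction explained by component i = λ_i / Σ λ:
  PC1: 41/72 = 0.5694
  PC2: 28/72 = 0.3889
  PC3: 3/72 = 0.0417

Step 3 — cumulative fraction after k components = (λ_1 + ... + λ_k) / Σ λ:
  k = 1: 41/72 = 0.5694
  k = 2: (41 + 28)/72 = 69/72 = 0.9583
  k = 3: (41 + 28 + 3)/72 = 72/72 = 1

Summary (fraction, with percent):

explained: PC1 0.5694 (56.94%), PC2 0.3889 (38.89%), PC3 0.0417 (4.17%);  cumulative: 0.5694, 0.9583, 1


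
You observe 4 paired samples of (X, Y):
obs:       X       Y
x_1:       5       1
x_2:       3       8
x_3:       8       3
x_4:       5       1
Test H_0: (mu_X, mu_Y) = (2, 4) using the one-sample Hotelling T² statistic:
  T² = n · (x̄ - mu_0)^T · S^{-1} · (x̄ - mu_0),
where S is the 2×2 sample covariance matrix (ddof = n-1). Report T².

Step 1 — sample mean vector:
  mean(X) = (5 + 3 + 8 + 5) / 4 = 21/4 = 5.25
  mean(Y) = (1 + 8 + 3 + 1) / 4 = 13/4 = 3.25
  x̄ = (5.25, 3.25),  deviation x̄ - mu_0 = (5.25, 3.25) - (2, 4) = (3.25, -0.75).

Step 2 — sample covariance matrix, S[i,j] = (1/(n-1)) · Σ_k (x_{k,i} - mean_i) · (x_{k,j} - mean_j), divisor n-1 = 3:
  S[X,X] = ((-0.25)·(-0.25) + (-2.25)·(-2.25) + (2.75)·(2.75) + (-0.25)·(-0.25)) / 3 = 12.75/3 = 4.25
  S[X,Y] = ((-0.25)·(-2.25) + (-2.25)·(4.75) + (2.75)·(-0.25) + (-0.25)·(-2.25)) / 3 = -10.25/3 = -3.4167
  S[Y,Y] = ((-2.25)·(-2.25) + (4.75)·(4.75) + (-0.25)·(-0.25) + (-2.25)·(-2.25)) / 3 = 32.75/3 = 10.9167
  S = [[4.25, -3.4167],
 [-3.4167, 10.9167]].

Step 3 — invert S. det(S) = 4.25·10.9167 - (-3.4167)² = 34.7222.
  S^{-1} = (1/det) · [[d, -b], [-b, a]] = [[0.3144, 0.0984],
 [0.0984, 0.1224]].

Step 4 — quadratic form (x̄ - mu_0)^T · S^{-1} · (x̄ - mu_0):
  S^{-1} · (x̄ - mu_0) = (0.948, 0.228),
  (x̄ - mu_0)^T · [...] = (3.25)·(0.948) + (-0.75)·(0.228) = 2.91.

Step 5 — scale by n: T² = 4 · 2.91 = 11.64.

T² ≈ 11.64


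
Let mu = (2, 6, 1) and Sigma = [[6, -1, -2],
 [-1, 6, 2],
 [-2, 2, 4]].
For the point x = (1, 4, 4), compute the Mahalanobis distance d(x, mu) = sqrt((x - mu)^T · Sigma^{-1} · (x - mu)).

Step 1 — centre the observation: (x - mu) = (-1, -2, 3).

Step 2 — invert Sigma (cofactor / det for 3×3, or solve directly):
  Sigma^{-1} = [[0.2, 0, 0.1],
 [0, 0.2, -0.1],
 [0.1, -0.1, 0.35]].

Step 3 — form the quadratic (x - mu)^T · Sigma^{-1} · (x - mu):
  Sigma^{-1} · (x - mu) = (0.1, -0.7, 1.15).
  (x - mu)^T · [Sigma^{-1} · (x - mu)] = (-1)·(0.1) + (-2)·(-0.7) + (3)·(1.15) = 4.75.

Step 4 — take square root: d = √(4.75) ≈ 2.1794.

d(x, mu) = √(4.75) ≈ 2.1794


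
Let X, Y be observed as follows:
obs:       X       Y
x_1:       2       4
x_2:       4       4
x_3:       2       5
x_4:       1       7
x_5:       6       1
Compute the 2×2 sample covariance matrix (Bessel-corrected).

Step 1 — column means:
  mean(X) = (2 + 4 + 2 + 1 + 6) / 5 = 15/5 = 3
  mean(Y) = (4 + 4 + 5 + 7 + 1) / 5 = 21/5 = 4.2

Step 2 — sample covariance S[i,j] = (1/(n-1)) · Σ_k (x_{k,i} - mean_i) · (x_{k,j} - mean_j), with n-1 = 4.
  S[X,X] = ((-1)·(-1) + (1)·(1) + (-1)·(-1) + (-2)·(-2) + (3)·(3)) / 4 = 16/4 = 4
  S[X,Y] = ((-1)·(-0.2) + (1)·(-0.2) + (-1)·(0.8) + (-2)·(2.8) + (3)·(-3.2)) / 4 = -16/4 = -4
  S[Y,Y] = ((-0.2)·(-0.2) + (-0.2)·(-0.2) + (0.8)·(0.8) + (2.8)·(2.8) + (-3.2)·(-3.2)) / 4 = 18.8/4 = 4.7

S is symmetric (S[j,i] = S[i,j]). Assembling:

S = [[4, -4],
 [-4, 4.7]]


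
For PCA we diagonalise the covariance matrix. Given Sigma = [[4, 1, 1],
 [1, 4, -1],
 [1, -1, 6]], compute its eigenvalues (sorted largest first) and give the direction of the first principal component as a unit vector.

Step 1 — characteristic polynomial p(λ) = det(λI - Sigma) = λ³ - tr·λ² + c_1·λ - det, where tr = trace, c_1 = sum of the principal 2×2 minors, det = det(Sigma):
  tr = 4 + 4 + 6 = 14,
  c_1 = (4·4 - (1)²) + (4·6 - (1)²) + (4·6 - (-1)²) = 15 + 23 + 23 = 61,
  det = 4·(4·6 - (-1)²) - (1)·((1)·6 - (-1)·(1)) + (1)·((1)·(-1) - 4·(1)) = 4·(23) - (1)·(7) + (1)·(-5) = 80.
  So p(λ) = λ³ - 14λ² + 61λ - 80.
Step 2 — look for an integer root (rational root theorem: any rational root is an integer divisor of 80). Testing λ = 5:
  p(5) = 125 - 350 + 305 - 80 = 0  ✓
  Dividing out (λ - 5): p(λ) = (λ - 5)(λ² - 9λ + 16).
Step 3 — remaining eigenvalues from the quadratic λ² - 9λ + 16 = 0:
  Δ = 9² - 4·16 = 81 - 64 = 17,  λ = (9 ± √17)/2 = (9 ± 4.1231)/2 ≈ 6.5616 or 2.4384.
  Sorted: λ_1 = 6.5616,  λ_2 = 5,  λ_3 = 2.4384  (check: sum = 14 = tr ✓).

Step 4 — unit eigenvector for λ_1 ≈ 6.5616: v spans the null space of (Sigma - λ_1 I), whose rows are
  r_1 = (-2.5616, 1, 1),  r_2 = (1, -2.5616, -1),  r_3 = (1, -1, -0.5616).
  v is orthogonal to every row, so take v ∝ r_1 × r_2 = ((1)·(-1) - (1)·(-2.5616), (1)·(1) - (-2.5616)·(-1), (-2.5616)·(-2.5616) - (1)·(1)) ≈ (1.5616, -1.5616, 5.5616).
  Let u = (1.5616, -1.5616, 5.5616).
  ||u|| = √((1.5616)² + (-1.5616)² + (5.5616)²) = √(35.8078) ≈ 5.984,  v_1 = u/||u|| ≈ (0.261, -0.261, 0.9294) (||v_1|| = 1).

λ_1 = 6.5616,  λ_2 = 5,  λ_3 = 2.4384;  v_1 ≈ (0.261, -0.261, 0.9294)


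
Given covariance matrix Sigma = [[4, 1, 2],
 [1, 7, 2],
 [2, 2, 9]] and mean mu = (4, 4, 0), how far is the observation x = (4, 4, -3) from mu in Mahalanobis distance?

Step 1 — centre the observation: (x - mu) = (0, 0, -3).

Step 2 — invert Sigma (cofactor / det for 3×3, or solve directly):
  Sigma^{-1} = [[0.285, -0.0242, -0.058],
 [-0.0242, 0.1546, -0.029],
 [-0.058, -0.029, 0.1304]].

Step 3 — form the quadratic (x - mu)^T · Sigma^{-1} · (x - mu):
  Sigma^{-1} · (x - mu) = (0.1739, 0.087, -0.3913).
  (x - mu)^T · [Sigma^{-1} · (x - mu)] = (0)·(0.1739) + (0)·(0.087) + (-3)·(-0.3913) = 1.1739.

Step 4 — take square root: d = √(1.1739) ≈ 1.0835.

d(x, mu) = √(1.1739) ≈ 1.0835


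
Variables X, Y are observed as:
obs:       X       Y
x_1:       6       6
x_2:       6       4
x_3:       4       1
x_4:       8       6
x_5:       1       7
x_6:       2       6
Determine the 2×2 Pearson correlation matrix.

Step 1 — column means:
  mean(X) = (6 + 6 + 4 + 8 + 1 + 2) / 6 = 27/6 = 4.5
  mean(Y) = (6 + 4 + 1 + 6 + 7 + 6) / 6 = 30/6 = 5

Step 2 — sample variances and covariances s[i,j] = (1/(n-1)) · Σ_k (x_{k,i} - mean_i) · (x_{k,j} - mean_j), with n-1 = 5:
  s[X,X] = ((1.5)·(1.5) + (1.5)·(1.5) + (-0.5)·(-0.5) + (3.5)·(3.5) + (-3.5)·(-3.5) + (-2.5)·(-2.5)) / 5 = 35.5/5 = 7.1
  s[X,Y] = ((1.5)·(1) + (1.5)·(-1) + (-0.5)·(-4) + (3.5)·(1) + (-3.5)·(2) + (-2.5)·(1)) / 5 = -4/5 = -0.8
  s[Y,Y] = ((1)·(1) + (-1)·(-1) + (-4)·(-4) + (1)·(1) + (2)·(2) + (1)·(1)) / 5 = 24/5 = 4.8
  Sample standard deviations s_i = √(s[i,i]):
  s(X) = √(7.1) = 2.6646
  s(Y) = √(4.8) = 2.1909

Step 3 — r_{ij} = s_{ij} / (s_i · s_j):
  r[X,X] = 1 (diagonal).
  r[X,Y] = -0.8 / (2.6646 · 2.1909) = -0.8 / 5.8378 = -0.137
  r[Y,Y] = 1 (diagonal).

R is symmetric with unit diagonal. Assembling:

R = [[1, -0.137],
 [-0.137, 1]]


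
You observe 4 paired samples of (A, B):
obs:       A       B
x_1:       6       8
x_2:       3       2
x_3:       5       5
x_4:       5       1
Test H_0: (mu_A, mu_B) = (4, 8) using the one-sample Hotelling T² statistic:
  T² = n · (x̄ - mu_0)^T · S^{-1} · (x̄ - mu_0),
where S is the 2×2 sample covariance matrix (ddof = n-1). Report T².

Step 1 — sample mean vector:
  mean(A) = (6 + 3 + 5 + 5) / 4 = 19/4 = 4.75
  mean(B) = (8 + 2 + 5 + 1) / 4 = 16/4 = 4
  x̄ = (4.75, 4),  deviation x̄ - mu_0 = (4.75, 4) - (4, 8) = (0.75, -4).

Step 2 — sample covariance matrix, S[i,j] = (1/(n-1)) · Σ_k (x_{k,i} - mean_i) · (x_{k,j} - mean_j), divisor n-1 = 3:
  S[A,A] = ((1.25)·(1.25) + (-1.75)·(-1.75) + (0.25)·(0.25) + (0.25)·(0.25)) / 3 = 4.75/3 = 1.5833
  S[A,B] = ((1.25)·(4) + (-1.75)·(-2) + (0.25)·(1) + (0.25)·(-3)) / 3 = 8/3 = 2.6667
  S[B,B] = ((4)·(4) + (-2)·(-2) + (1)·(1) + (-3)·(-3)) / 3 = 30/3 = 10
  S = [[1.5833, 2.6667],
 [2.6667, 10]].

Step 3 — invert S. det(S) = 1.5833·10 - (2.6667)² = 8.7222.
  S^{-1} = (1/det) · [[d, -b], [-b, a]] = [[1.1465, -0.3057],
 [-0.3057, 0.1815]].

Step 4 — quadratic form (x̄ - mu_0)^T · S^{-1} · (x̄ - mu_0):
  S^{-1} · (x̄ - mu_0) = (2.0828, -0.9554),
  (x̄ - mu_0)^T · [...] = (0.75)·(2.0828) + (-4)·(-0.9554) = 5.3838.

Step 5 — scale by n: T² = 4 · 5.3838 = 21.535.

T² ≈ 21.535


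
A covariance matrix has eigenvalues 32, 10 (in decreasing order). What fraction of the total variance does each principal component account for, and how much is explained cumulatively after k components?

Step 1 — total variance = trace(Sigma) = Σ λ_i = 32 + 10 = 42.

Step 2 — fraction explained by component i = λ_i / Σ λ:
  PC1: 32/42 = 0.7619
  PC2: 10/42 = 0.2381

Step 3 — cumulative fraction after k components = (λ_1 + ... + λ_k) / Σ λ:
  k = 1: 32/42 = 0.7619
  k = 2: (32 + 10)/42 = 42/42 = 1

Summary (fraction, with percent):

explained: PC1 0.7619 (76.19%), PC2 0.2381 (23.81%);  cumulative: 0.7619, 1


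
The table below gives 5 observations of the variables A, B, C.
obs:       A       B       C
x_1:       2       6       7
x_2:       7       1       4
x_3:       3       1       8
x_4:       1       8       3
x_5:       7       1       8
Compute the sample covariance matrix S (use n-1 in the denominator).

Step 1 — column means:
  mean(A) = (2 + 7 + 3 + 1 + 7) / 5 = 20/5 = 4
  mean(B) = (6 + 1 + 1 + 8 + 1) / 5 = 17/5 = 3.4
  mean(C) = (7 + 4 + 8 + 3 + 8) / 5 = 30/5 = 6

Step 2 — sample covariance S[i,j] = (1/(n-1)) · Σ_k (x_{k,i} - mean_i) · (x_{k,j} - mean_j), with n-1 = 4.
  S[A,A] = ((-2)·(-2) + (3)·(3) + (-1)·(-1) + (-3)·(-3) + (3)·(3)) / 4 = 32/4 = 8
  S[A,B] = ((-2)·(2.6) + (3)·(-2.4) + (-1)·(-2.4) + (-3)·(4.6) + (3)·(-2.4)) / 4 = -31/4 = -7.75
  S[A,C] = ((-2)·(1) + (3)·(-2) + (-1)·(2) + (-3)·(-3) + (3)·(2)) / 4 = 5/4 = 1.25
  S[B,B] = ((2.6)·(2.6) + (-2.4)·(-2.4) + (-2.4)·(-2.4) + (4.6)·(4.6) + (-2.4)·(-2.4)) / 4 = 45.2/4 = 11.3
  S[B,C] = ((2.6)·(1) + (-2.4)·(-2) + (-2.4)·(2) + (4.6)·(-3) + (-2.4)·(2)) / 4 = -16/4 = -4
  S[C,C] = ((1)·(1) + (-2)·(-2) + (2)·(2) + (-3)·(-3) + (2)·(2)) / 4 = 22/4 = 5.5

S is symmetric (S[j,i] = S[i,j]). Assembling:

S = [[8, -7.75, 1.25],
 [-7.75, 11.3, -4],
 [1.25, -4, 5.5]]


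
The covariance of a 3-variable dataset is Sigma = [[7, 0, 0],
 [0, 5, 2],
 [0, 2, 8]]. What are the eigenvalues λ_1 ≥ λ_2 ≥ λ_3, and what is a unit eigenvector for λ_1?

Step 1 — characteristic polynomial p(λ) = det(λI - Sigma) = λ³ - tr·λ² + c_1·λ - det, where tr = trace, c_1 = sum of the principal 2×2 minors, det = det(Sigma):
  tr = 7 + 5 + 8 = 20,
  c_1 = (7·5 - (0)²) + (7·8 - (0)²) + (5·8 - (2)²) = 35 + 56 + 36 = 127,
  det = 7·(5·8 - (2)²) - (0)·((0)·8 - (2)·(0)) + (0)·((0)·(2) - 5·(0)) = 7·(36) - (0)·(0) + (0)·(0) = 252.
  So p(λ) = λ³ - 20λ² + 127λ - 252.
Step 2 — look for an integer root (rational root theorem: any rational root is an integer divisor of 252). Testing λ = 4:
  p(4) = 64 - 320 + 508 - 252 = 0  ✓
  Dividing out (λ - 4): p(λ) = (λ - 4)(λ² - 16λ + 63).
Step 3 — remaining eigenvalues from the quadratic λ² - 16λ + 63 = 0:
  Δ = 16² - 4·63 = 256 - 252 = 4,  λ = (16 ± √4)/2 = (16 ± 2)/2 = 9 or 7.
  Sorted: λ_1 = 9,  λ_2 = 7,  λ_3 = 4  (check: sum = 20 = tr ✓).

Step 4 — unit eigenvector for λ_1 = 9: v spans the null space of (Sigma - λ_1 I), whose rows are
  r_1 = (-2, 0, 0),  r_2 = (0, -4, 2),  r_3 = (0, 2, -1).
  v is orthogonal to every row, so take v ∝ r_1 × r_2 = ((0)·(2) - (0)·(-4), (0)·(0) - (-2)·(2), (-2)·(-4) - (0)·(0)) = (0, 4, 8).
  Rescale (divide by 4): u = (0, 1, 2).
  ||u|| = √((0)² + (1)² + (2)²) = √(5) ≈ 2.2361,  v_1 = u/||u|| ≈ (0, 0.4472, 0.8944) (||v_1|| = 1).

λ_1 = 9,  λ_2 = 7,  λ_3 = 4;  v_1 ≈ (0, 0.4472, 0.8944)


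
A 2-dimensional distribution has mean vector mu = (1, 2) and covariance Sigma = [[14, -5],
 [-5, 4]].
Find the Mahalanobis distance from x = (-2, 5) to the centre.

Step 1 — centre the observation: (x - mu) = (-3, 3).

Step 2 — invert Sigma. det(Sigma) = 14·4 - (-5)² = 31.
  Sigma^{-1} = (1/det) · [[d, -b], [-b, a]] = [[0.129, 0.1613],
 [0.1613, 0.4516]].

Step 3 — form the quadratic (x - mu)^T · Sigma^{-1} · (x - mu):
  Sigma^{-1} · (x - mu) = (0.0968, 0.871).
  (x - mu)^T · [Sigma^{-1} · (x - mu)] = (-3)·(0.0968) + (3)·(0.871) = 2.3226.

Step 4 — take square root: d = √(2.3226) ≈ 1.524.

d(x, mu) = √(2.3226) ≈ 1.524


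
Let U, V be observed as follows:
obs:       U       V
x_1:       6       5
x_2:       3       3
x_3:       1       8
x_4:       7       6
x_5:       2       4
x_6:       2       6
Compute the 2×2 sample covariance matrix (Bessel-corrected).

Step 1 — column means:
  mean(U) = (6 + 3 + 1 + 7 + 2 + 2) / 6 = 21/6 = 3.5
  mean(V) = (5 + 3 + 8 + 6 + 4 + 6) / 6 = 32/6 = 5.3333

Step 2 — sample covariance S[i,j] = (1/(n-1)) · Σ_k (x_{k,i} - mean_i) · (x_{k,j} - mean_j), with n-1 = 5.
  S[U,U] = ((2.5)·(2.5) + (-0.5)·(-0.5) + (-2.5)·(-2.5) + (3.5)·(3.5) + (-1.5)·(-1.5) + (-1.5)·(-1.5)) / 5 = 29.5/5 = 5.9
  S[U,V] = ((2.5)·(-0.3333) + (-0.5)·(-2.3333) + (-2.5)·(2.6667) + (3.5)·(0.6667) + (-1.5)·(-1.3333) + (-1.5)·(0.6667)) / 5 = -3/5 = -0.6
  S[V,V] = ((-0.3333)·(-0.3333) + (-2.3333)·(-2.3333) + (2.6667)·(2.6667) + (0.6667)·(0.6667) + (-1.3333)·(-1.3333) + (0.6667)·(0.6667)) / 5 = 15.3333/5 = 3.0667

S is symmetric (S[j,i] = S[i,j]). Assembling:

S = [[5.9, -0.6],
 [-0.6, 3.0667]]


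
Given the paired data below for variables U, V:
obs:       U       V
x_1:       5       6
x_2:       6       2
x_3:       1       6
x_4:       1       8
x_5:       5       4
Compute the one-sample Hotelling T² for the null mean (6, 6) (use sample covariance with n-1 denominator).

Step 1 — sample mean vector:
  mean(U) = (5 + 6 + 1 + 1 + 5) / 5 = 18/5 = 3.6
  mean(V) = (6 + 2 + 6 + 8 + 4) / 5 = 26/5 = 5.2
  x̄ = (3.6, 5.2),  deviation x̄ - mu_0 = (3.6, 5.2) - (6, 6) = (-2.4, -0.8).

Step 2 — sample covariance matrix, S[i,j] = (1/(n-1)) · Σ_k (x_{k,i} - mean_i) · (x_{k,j} - mean_j), divisor n-1 = 4:
  S[U,U] = ((1.4)·(1.4) + (2.4)·(2.4) + (-2.6)·(-2.6) + (-2.6)·(-2.6) + (1.4)·(1.4)) / 4 = 23.2/4 = 5.8
  S[U,V] = ((1.4)·(0.8) + (2.4)·(-3.2) + (-2.6)·(0.8) + (-2.6)·(2.8) + (1.4)·(-1.2)) / 4 = -17.6/4 = -4.4
  S[V,V] = ((0.8)·(0.8) + (-3.2)·(-3.2) + (0.8)·(0.8) + (2.8)·(2.8) + (-1.2)·(-1.2)) / 4 = 20.8/4 = 5.2
  S = [[5.8, -4.4],
 [-4.4, 5.2]].

Step 3 — invert S. det(S) = 5.8·5.2 - (-4.4)² = 10.8.
  S^{-1} = (1/det) · [[d, -b], [-b, a]] = [[0.4815, 0.4074],
 [0.4074, 0.537]].

Step 4 — quadratic form (x̄ - mu_0)^T · S^{-1} · (x̄ - mu_0):
  S^{-1} · (x̄ - mu_0) = (-1.4815, -1.4074),
  (x̄ - mu_0)^T · [...] = (-2.4)·(-1.4815) + (-0.8)·(-1.4074) = 4.6815.

Step 5 — scale by n: T² = 5 · 4.6815 = 23.4074.

T² ≈ 23.4074


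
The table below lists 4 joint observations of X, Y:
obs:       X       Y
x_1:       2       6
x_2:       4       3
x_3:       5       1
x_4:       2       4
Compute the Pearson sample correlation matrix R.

Step 1 — column means:
  mean(X) = (2 + 4 + 5 + 2) / 4 = 13/4 = 3.25
  mean(Y) = (6 + 3 + 1 + 4) / 4 = 14/4 = 3.5

Step 2 — sample variances and covariances s[i,j] = (1/(n-1)) · Σ_k (x_{k,i} - mean_i) · (x_{k,j} - mean_j), with n-1 = 3:
  s[X,X] = ((-1.25)·(-1.25) + (0.75)·(0.75) + (1.75)·(1.75) + (-1.25)·(-1.25)) / 3 = 6.75/3 = 2.25
  s[X,Y] = ((-1.25)·(2.5) + (0.75)·(-0.5) + (1.75)·(-2.5) + (-1.25)·(0.5)) / 3 = -8.5/3 = -2.8333
  s[Y,Y] = ((2.5)·(2.5) + (-0.5)·(-0.5) + (-2.5)·(-2.5) + (0.5)·(0.5)) / 3 = 13/3 = 4.3333
  Sample standard deviations s_i = √(s[i,i]):
  s(X) = √(2.25) = 1.5
  s(Y) = √(4.3333) = 2.0817

Step 3 — r_{ij} = s_{ij} / (s_i · s_j):
  r[X,X] = 1 (diagonal).
  r[X,Y] = -2.8333 / (1.5 · 2.0817) = -2.8333 / 3.1225 = -0.9074
  r[Y,Y] = 1 (diagonal).

R is symmetric with unit diagonal. Assembling:

R = [[1, -0.9074],
 [-0.9074, 1]]


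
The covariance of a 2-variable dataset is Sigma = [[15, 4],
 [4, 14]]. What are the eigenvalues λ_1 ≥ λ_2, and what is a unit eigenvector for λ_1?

Step 1 — characteristic polynomial of 2×2 Sigma:
  det(Sigma - λI) = λ² - trace · λ + det = 0.
  trace = 15 + 14 = 29, det = 15·14 - (4)² = 194.
Step 2 — discriminant:
  Δ = trace² - 4·det = 841 - 776 = 65.
Step 3 — eigenvalues:
  λ = (trace ± √Δ)/2 = (29 ± 8.0623)/2,
  λ_1 = 18.5311,  λ_2 = 10.4689.

Step 4 — unit eigenvector for λ_1: solve (Sigma - λ_1 I)v = 0. First row:
  (15 - 18.5311)·v_x + (4)·v_y = 0, i.e. (-3.5311)·v_x + (4)·v_y = 0,
  so v ∝ (b, λ_1 - a) = (4, 3.5311) = u.
  ||u|| = √((4)² + (3.5311)²) = √(28.4689) ≈ 5.3356,
  v_1 = u/||u|| ≈ (0.7497, 0.6618) (||v_1|| = 1).

λ_1 = 18.5311,  λ_2 = 10.4689;  v_1 ≈ (0.7497, 0.6618)


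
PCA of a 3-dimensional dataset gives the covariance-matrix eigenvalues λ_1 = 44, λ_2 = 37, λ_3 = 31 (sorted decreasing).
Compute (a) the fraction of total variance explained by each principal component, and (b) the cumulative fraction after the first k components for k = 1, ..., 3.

Step 1 — total variance = trace(Sigma) = Σ λ_i = 44 + 37 + 31 = 112.

Step 2 — fraction explained by component i = λ_i / Σ λ:
  PC1: 44/112 = 0.3929
  PC2: 37/112 = 0.3304
  PC3: 31/112 = 0.2768

Step 3 — cumulative fraction after k components = (λ_1 + ... + λ_k) / Σ λ:
  k = 1: 44/112 = 0.3929
  k = 2: (44 + 37)/112 = 81/112 = 0.7232
  k = 3: (44 + 37 + 31)/112 = 112/112 = 1

Summary (fraction, with percent):

explained: PC1 0.3929 (39.29%), PC2 0.3304 (33.04%), PC3 0.2768 (27.68%);  cumulative: 0.3929, 0.7232, 1


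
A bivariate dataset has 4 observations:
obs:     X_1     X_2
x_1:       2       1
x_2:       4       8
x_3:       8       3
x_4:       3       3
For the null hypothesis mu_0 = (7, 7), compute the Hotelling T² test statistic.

Step 1 — sample mean vector:
  mean(X_1) = (2 + 4 + 8 + 3) / 4 = 17/4 = 4.25
  mean(X_2) = (1 + 8 + 3 + 3) / 4 = 15/4 = 3.75
  x̄ = (4.25, 3.75),  deviation x̄ - mu_0 = (4.25, 3.75) - (7, 7) = (-2.75, -3.25).

Step 2 — sample covariance matrix, S[i,j] = (1/(n-1)) · Σ_k (x_{k,i} - mean_i) · (x_{k,j} - mean_j), divisor n-1 = 3:
  S[X_1,X_1] = ((-2.25)·(-2.25) + (-0.25)·(-0.25) + (3.75)·(3.75) + (-1.25)·(-1.25)) / 3 = 20.75/3 = 6.9167
  S[X_1,X_2] = ((-2.25)·(-2.75) + (-0.25)·(4.25) + (3.75)·(-0.75) + (-1.25)·(-0.75)) / 3 = 3.25/3 = 1.0833
  S[X_2,X_2] = ((-2.75)·(-2.75) + (4.25)·(4.25) + (-0.75)·(-0.75) + (-0.75)·(-0.75)) / 3 = 26.75/3 = 8.9167
  S = [[6.9167, 1.0833],
 [1.0833, 8.9167]].

Step 3 — invert S. det(S) = 6.9167·8.9167 - (1.0833)² = 60.5.
  S^{-1} = (1/det) · [[d, -b], [-b, a]] = [[0.1474, -0.0179],
 [-0.0179, 0.1143]].

Step 4 — quadratic form (x̄ - mu_0)^T · S^{-1} · (x̄ - mu_0):
  S^{-1} · (x̄ - mu_0) = (-0.3471, -0.3223),
  (x̄ - mu_0)^T · [...] = (-2.75)·(-0.3471) + (-3.25)·(-0.3223) = 2.0021.

Step 5 — scale by n: T² = 4 · 2.0021 = 8.0083.

T² ≈ 8.0083


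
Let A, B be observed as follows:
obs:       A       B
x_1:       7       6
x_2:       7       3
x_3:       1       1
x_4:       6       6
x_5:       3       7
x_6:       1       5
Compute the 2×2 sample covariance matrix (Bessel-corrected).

Step 1 — column means:
  mean(A) = (7 + 7 + 1 + 6 + 3 + 1) / 6 = 25/6 = 4.1667
  mean(B) = (6 + 3 + 1 + 6 + 7 + 5) / 6 = 28/6 = 4.6667

Step 2 — sample covariance S[i,j] = (1/(n-1)) · Σ_k (x_{k,i} - mean_i) · (x_{k,j} - mean_j), with n-1 = 5.
  S[A,A] = ((2.8333)·(2.8333) + (2.8333)·(2.8333) + (-3.1667)·(-3.1667) + (1.8333)·(1.8333) + (-1.1667)·(-1.1667) + (-3.1667)·(-3.1667)) / 5 = 40.8333/5 = 8.1667
  S[A,B] = ((2.8333)·(1.3333) + (2.8333)·(-1.6667) + (-3.1667)·(-3.6667) + (1.8333)·(1.3333) + (-1.1667)·(2.3333) + (-3.1667)·(0.3333)) / 5 = 9.3333/5 = 1.8667
  S[B,B] = ((1.3333)·(1.3333) + (-1.6667)·(-1.6667) + (-3.6667)·(-3.6667) + (1.3333)·(1.3333) + (2.3333)·(2.3333) + (0.3333)·(0.3333)) / 5 = 25.3333/5 = 5.0667

S is symmetric (S[j,i] = S[i,j]). Assembling:

S = [[8.1667, 1.8667],
 [1.8667, 5.0667]]


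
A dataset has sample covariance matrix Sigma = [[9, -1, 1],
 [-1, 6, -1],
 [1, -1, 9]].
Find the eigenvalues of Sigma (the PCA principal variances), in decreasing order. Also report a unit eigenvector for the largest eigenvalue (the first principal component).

Step 1 — characteristic polynomial p(λ) = det(λI - Sigma) = λ³ - tr·λ² + c_1·λ - det, where tr = trace, c_1 = sum of the principal 2×2 minors, det = det(Sigma):
  tr = 9 + 6 + 9 = 24,
  c_1 = (9·6 - (-1)²) + (9·9 - (1)²) + (6·9 - (-1)²) = 53 + 80 + 53 = 186,
  det = 9·(6·9 - (-1)²) - (-1)·((-1)·9 - (-1)·(1)) + (1)·((-1)·(-1) - 6·(1)) = 9·(53) - (-1)·(-8) + (1)·(-5) = 464.
  So p(λ) = λ³ - 24λ² + 186λ - 464.
Step 2 — look for an integer root (rational root theorem: any rational root is an integer divisor of 464). Testing λ = 8:
  p(8) = 512 - 1536 + 1488 - 464 = 0  ✓
  Dividing out (λ - 8): p(λ) = (λ - 8)(λ² - 16λ + 58).
Step 3 — remaining eigenvalues from the quadratic λ² - 16λ + 58 = 0:
  Δ = 16² - 4·58 = 256 - 232 = 24,  λ = (16 ± √24)/2 = (16 ± 4.899)/2 ≈ 10.4495 or 5.5505.
  Sorted: λ_1 = 10.4495,  λ_2 = 8,  λ_3 = 5.5505  (check: sum = 24 = tr ✓).

Step 4 — unit eigenvector for λ_1 ≈ 10.4495: v spans the null space of (Sigma - λ_1 I), whose rows are
  r_1 = (-1.4495, -1, 1),  r_2 = (-1, -4.4495, -1),  r_3 = (1, -1, -1.4495).
  v is orthogonal to every row, so take v ∝ r_1 × r_2 = ((-1)·(-1) - (1)·(-4.4495), (1)·(-1) - (-1.4495)·(-1), (-1.4495)·(-4.4495) - (-1)·(-1)) ≈ (5.4495, -2.4495, 5.4495).
  Let u = (5.4495, -2.4495, 5.4495).
  ||u|| = √((5.4495)² + (-2.4495)² + (5.4495)²) = √(65.3939) ≈ 8.0866,  v_1 = u/||u|| ≈ (0.6739, -0.3029, 0.6739) (||v_1|| = 1).

λ_1 = 10.4495,  λ_2 = 8,  λ_3 = 5.5505;  v_1 ≈ (0.6739, -0.3029, 0.6739)


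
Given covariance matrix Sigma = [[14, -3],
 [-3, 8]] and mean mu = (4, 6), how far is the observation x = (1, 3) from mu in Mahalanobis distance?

Step 1 — centre the observation: (x - mu) = (-3, -3).

Step 2 — invert Sigma. det(Sigma) = 14·8 - (-3)² = 103.
  Sigma^{-1} = (1/det) · [[d, -b], [-b, a]] = [[0.0777, 0.0291],
 [0.0291, 0.1359]].

Step 3 — form the quadratic (x - mu)^T · Sigma^{-1} · (x - mu):
  Sigma^{-1} · (x - mu) = (-0.3204, -0.4951).
  (x - mu)^T · [Sigma^{-1} · (x - mu)] = (-3)·(-0.3204) + (-3)·(-0.4951) = 2.4466.

Step 4 — take square root: d = √(2.4466) ≈ 1.5642.

d(x, mu) = √(2.4466) ≈ 1.5642


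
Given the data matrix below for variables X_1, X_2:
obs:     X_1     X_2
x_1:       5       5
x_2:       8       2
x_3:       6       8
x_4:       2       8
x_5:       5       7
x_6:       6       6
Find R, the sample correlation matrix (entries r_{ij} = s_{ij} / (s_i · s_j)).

Step 1 — column means:
  mean(X_1) = (5 + 8 + 6 + 2 + 5 + 6) / 6 = 32/6 = 5.3333
  mean(X_2) = (5 + 2 + 8 + 8 + 7 + 6) / 6 = 36/6 = 6

Step 2 — sample variances and covariances s[i,j] = (1/(n-1)) · Σ_k (x_{k,i} - mean_i) · (x_{k,j} - mean_j), with n-1 = 5:
  s[X_1,X_1] = ((-0.3333)·(-0.3333) + (2.6667)·(2.6667) + (0.6667)·(0.6667) + (-3.3333)·(-3.3333) + (-0.3333)·(-0.3333) + (0.6667)·(0.6667)) / 5 = 19.3333/5 = 3.8667
  s[X_1,X_2] = ((-0.3333)·(-1) + (2.6667)·(-4) + (0.6667)·(2) + (-3.3333)·(2) + (-0.3333)·(1) + (0.6667)·(0)) / 5 = -16/5 = -3.2
  s[X_2,X_2] = ((-1)·(-1) + (-4)·(-4) + (2)·(2) + (2)·(2) + (1)·(1) + (0)·(0)) / 5 = 26/5 = 5.2
  Sample standard deviations s_i = √(s[i,i]):
  s(X_1) = √(3.8667) = 1.9664
  s(X_2) = √(5.2) = 2.2804

Step 3 — r_{ij} = s_{ij} / (s_i · s_j):
  r[X_1,X_1] = 1 (diagonal).
  r[X_1,X_2] = -3.2 / (1.9664 · 2.2804) = -3.2 / 4.484 = -0.7136
  r[X_2,X_2] = 1 (diagonal).

R is symmetric with unit diagonal. Assembling:

R = [[1, -0.7136],
 [-0.7136, 1]]


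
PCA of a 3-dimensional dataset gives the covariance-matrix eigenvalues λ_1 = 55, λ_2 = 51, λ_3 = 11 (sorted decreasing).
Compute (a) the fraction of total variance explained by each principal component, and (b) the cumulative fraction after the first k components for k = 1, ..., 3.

Step 1 — total variance = trace(Sigma) = Σ λ_i = 55 + 51 + 11 = 117.

Step 2 — fraction explained by component i = λ_i / Σ λ:
  PC1: 55/117 = 0.4701
  PC2: 51/117 = 0.4359
  PC3: 11/117 = 0.094

Step 3 — cumulative fraction after k components = (λ_1 + ... + λ_k) / Σ λ:
  k = 1: 55/117 = 0.4701
  k = 2: (55 + 51)/117 = 106/117 = 0.906
  k = 3: (55 + 51 + 11)/117 = 117/117 = 1

Summary (fraction, with percent):

explained: PC1 0.4701 (47.01%), PC2 0.4359 (43.59%), PC3 0.094 (9.4%);  cumulative: 0.4701, 0.906, 1


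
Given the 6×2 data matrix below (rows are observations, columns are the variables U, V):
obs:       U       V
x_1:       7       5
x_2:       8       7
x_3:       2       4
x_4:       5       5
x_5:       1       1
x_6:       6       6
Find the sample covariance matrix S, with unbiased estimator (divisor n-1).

Step 1 — column means:
  mean(U) = (7 + 8 + 2 + 5 + 1 + 6) / 6 = 29/6 = 4.8333
  mean(V) = (5 + 7 + 4 + 5 + 1 + 6) / 6 = 28/6 = 4.6667

Step 2 — sample covariance S[i,j] = (1/(n-1)) · Σ_k (x_{k,i} - mean_i) · (x_{k,j} - mean_j), with n-1 = 5.
  S[U,U] = ((2.1667)·(2.1667) + (3.1667)·(3.1667) + (-2.8333)·(-2.8333) + (0.1667)·(0.1667) + (-3.8333)·(-3.8333) + (1.1667)·(1.1667)) / 5 = 38.8333/5 = 7.7667
  S[U,V] = ((2.1667)·(0.3333) + (3.1667)·(2.3333) + (-2.8333)·(-0.6667) + (0.1667)·(0.3333) + (-3.8333)·(-3.6667) + (1.1667)·(1.3333)) / 5 = 25.6667/5 = 5.1333
  S[V,V] = ((0.3333)·(0.3333) + (2.3333)·(2.3333) + (-0.6667)·(-0.6667) + (0.3333)·(0.3333) + (-3.6667)·(-3.6667) + (1.3333)·(1.3333)) / 5 = 21.3333/5 = 4.2667

S is symmetric (S[j,i] = S[i,j]). Assembling:

S = [[7.7667, 5.1333],
 [5.1333, 4.2667]]


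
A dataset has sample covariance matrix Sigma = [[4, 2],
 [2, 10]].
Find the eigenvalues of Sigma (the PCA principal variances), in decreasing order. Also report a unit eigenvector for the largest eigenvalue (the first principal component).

Step 1 — characteristic polynomial of 2×2 Sigma:
  det(Sigma - λI) = λ² - trace · λ + det = 0.
  trace = 4 + 10 = 14, det = 4·10 - (2)² = 36.
Step 2 — discriminant:
  Δ = trace² - 4·det = 196 - 144 = 52.
Step 3 — eigenvalues:
  λ = (trace ± √Δ)/2 = (14 ± 7.2111)/2,
  λ_1 = 10.6056,  λ_2 = 3.3944.

Step 4 — unit eigenvector for λ_1: solve (Sigma - λ_1 I)v = 0. First row:
  (4 - 10.6056)·v_x + (2)·v_y = 0, i.e. (-6.6056)·v_x + (2)·v_y = 0,
  so v ∝ (b, λ_1 - a) = (2, 6.6056) = u.
  ||u|| = √((2)² + (6.6056)²) = √(47.6333) ≈ 6.9017,
  v_1 = u/||u|| ≈ (0.2898, 0.9571) (||v_1|| = 1).

λ_1 = 10.6056,  λ_2 = 3.3944;  v_1 ≈ (0.2898, 0.9571)


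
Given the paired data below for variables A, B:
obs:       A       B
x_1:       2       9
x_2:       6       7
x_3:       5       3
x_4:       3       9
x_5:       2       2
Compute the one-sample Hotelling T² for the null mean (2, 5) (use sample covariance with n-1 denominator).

Step 1 — sample mean vector:
  mean(A) = (2 + 6 + 5 + 3 + 2) / 5 = 18/5 = 3.6
  mean(B) = (9 + 7 + 3 + 9 + 2) / 5 = 30/5 = 6
  x̄ = (3.6, 6),  deviation x̄ - mu_0 = (3.6, 6) - (2, 5) = (1.6, 1).

Step 2 — sample covariance matrix, S[i,j] = (1/(n-1)) · Σ_k (x_{k,i} - mean_i) · (x_{k,j} - mean_j), divisor n-1 = 4:
  S[A,A] = ((-1.6)·(-1.6) + (2.4)·(2.4) + (1.4)·(1.4) + (-0.6)·(-0.6) + (-1.6)·(-1.6)) / 4 = 13.2/4 = 3.3
  S[A,B] = ((-1.6)·(3) + (2.4)·(1) + (1.4)·(-3) + (-0.6)·(3) + (-1.6)·(-4)) / 4 = -2/4 = -0.5
  S[B,B] = ((3)·(3) + (1)·(1) + (-3)·(-3) + (3)·(3) + (-4)·(-4)) / 4 = 44/4 = 11
  S = [[3.3, -0.5],
 [-0.5, 11]].

Step 3 — invert S. det(S) = 3.3·11 - (-0.5)² = 36.05.
  S^{-1} = (1/det) · [[d, -b], [-b, a]] = [[0.3051, 0.0139],
 [0.0139, 0.0915]].

Step 4 — quadratic form (x̄ - mu_0)^T · S^{-1} · (x̄ - mu_0):
  S^{-1} · (x̄ - mu_0) = (0.5021, 0.1137),
  (x̄ - mu_0)^T · [...] = (1.6)·(0.5021) + (1)·(0.1137) = 0.9171.

Step 5 — scale by n: T² = 5 · 0.9171 = 4.5853.

T² ≈ 4.5853


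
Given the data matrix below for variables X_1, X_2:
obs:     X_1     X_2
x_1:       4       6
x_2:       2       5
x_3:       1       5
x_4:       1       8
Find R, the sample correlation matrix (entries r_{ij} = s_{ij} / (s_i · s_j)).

Step 1 — column means:
  mean(X_1) = (4 + 2 + 1 + 1) / 4 = 8/4 = 2
  mean(X_2) = (6 + 5 + 5 + 8) / 4 = 24/4 = 6

Step 2 — sample variances and covariances s[i,j] = (1/(n-1)) · Σ_k (x_{k,i} - mean_i) · (x_{k,j} - mean_j), with n-1 = 3:
  s[X_1,X_1] = ((2)·(2) + (0)·(0) + (-1)·(-1) + (-1)·(-1)) / 3 = 6/3 = 2
  s[X_1,X_2] = ((2)·(0) + (0)·(-1) + (-1)·(-1) + (-1)·(2)) / 3 = -1/3 = -0.3333
  s[X_2,X_2] = ((0)·(0) + (-1)·(-1) + (-1)·(-1) + (2)·(2)) / 3 = 6/3 = 2
  Sample standard deviations s_i = √(s[i,i]):
  s(X_1) = √(2) = 1.4142
  s(X_2) = √(2) = 1.4142

Step 3 — r_{ij} = s_{ij} / (s_i · s_j):
  r[X_1,X_1] = 1 (diagonal).
  r[X_1,X_2] = -0.3333 / (1.4142 · 1.4142) = -0.3333 / 2 = -0.1667
  r[X_2,X_2] = 1 (diagonal).

R is symmetric with unit diagonal. Assembling:

R = [[1, -0.1667],
 [-0.1667, 1]]


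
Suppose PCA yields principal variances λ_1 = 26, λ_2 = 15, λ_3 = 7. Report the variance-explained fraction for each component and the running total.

Step 1 — total variance = trace(Sigma) = Σ λ_i = 26 + 15 + 7 = 48.

Step 2 — fraction explained by component i = λ_i / Σ λ:
  PC1: 26/48 = 0.5417
  PC2: 15/48 = 0.3125
  PC3: 7/48 = 0.1458

Step 3 — cumulative fraction after k components = (λ_1 + ... + λ_k) / Σ λ:
  k = 1: 26/48 = 0.5417
  k = 2: (26 + 15)/48 = 41/48 = 0.8542
  k = 3: (26 + 15 + 7)/48 = 48/48 = 1

Summary (fraction, with percent):

explained: PC1 0.5417 (54.17%), PC2 0.3125 (31.25%), PC3 0.1458 (14.58%);  cumulative: 0.5417, 0.8542, 1


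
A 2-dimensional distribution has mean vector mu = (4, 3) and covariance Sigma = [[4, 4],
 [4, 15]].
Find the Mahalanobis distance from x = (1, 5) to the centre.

Step 1 — centre the observation: (x - mu) = (-3, 2).

Step 2 — invert Sigma. det(Sigma) = 4·15 - (4)² = 44.
  Sigma^{-1} = (1/det) · [[d, -b], [-b, a]] = [[0.3409, -0.0909],
 [-0.0909, 0.0909]].

Step 3 — form the quadratic (x - mu)^T · Sigma^{-1} · (x - mu):
  Sigma^{-1} · (x - mu) = (-1.2045, 0.4545).
  (x - mu)^T · [Sigma^{-1} · (x - mu)] = (-3)·(-1.2045) + (2)·(0.4545) = 4.5227.

Step 4 — take square root: d = √(4.5227) ≈ 2.1267.

d(x, mu) = √(4.5227) ≈ 2.1267


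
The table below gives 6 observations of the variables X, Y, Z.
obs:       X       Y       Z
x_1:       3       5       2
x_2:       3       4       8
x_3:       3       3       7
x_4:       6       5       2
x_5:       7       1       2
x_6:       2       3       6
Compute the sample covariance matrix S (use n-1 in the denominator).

Step 1 — column means:
  mean(X) = (3 + 3 + 3 + 6 + 7 + 2) / 6 = 24/6 = 4
  mean(Y) = (5 + 4 + 3 + 5 + 1 + 3) / 6 = 21/6 = 3.5
  mean(Z) = (2 + 8 + 7 + 2 + 2 + 6) / 6 = 27/6 = 4.5

Step 2 — sample covariance S[i,j] = (1/(n-1)) · Σ_k (x_{k,i} - mean_i) · (x_{k,j} - mean_j), with n-1 = 5.
  S[X,X] = ((-1)·(-1) + (-1)·(-1) + (-1)·(-1) + (2)·(2) + (3)·(3) + (-2)·(-2)) / 5 = 20/5 = 4
  S[X,Y] = ((-1)·(1.5) + (-1)·(0.5) + (-1)·(-0.5) + (2)·(1.5) + (3)·(-2.5) + (-2)·(-0.5)) / 5 = -5/5 = -1
  S[X,Z] = ((-1)·(-2.5) + (-1)·(3.5) + (-1)·(2.5) + (2)·(-2.5) + (3)·(-2.5) + (-2)·(1.5)) / 5 = -19/5 = -3.8
  S[Y,Y] = ((1.5)·(1.5) + (0.5)·(0.5) + (-0.5)·(-0.5) + (1.5)·(1.5) + (-2.5)·(-2.5) + (-0.5)·(-0.5)) / 5 = 11.5/5 = 2.3
  S[Y,Z] = ((1.5)·(-2.5) + (0.5)·(3.5) + (-0.5)·(2.5) + (1.5)·(-2.5) + (-2.5)·(-2.5) + (-0.5)·(1.5)) / 5 = -1.5/5 = -0.3
  S[Z,Z] = ((-2.5)·(-2.5) + (3.5)·(3.5) + (2.5)·(2.5) + (-2.5)·(-2.5) + (-2.5)·(-2.5) + (1.5)·(1.5)) / 5 = 39.5/5 = 7.9

S is symmetric (S[j,i] = S[i,j]). Assembling:

S = [[4, -1, -3.8],
 [-1, 2.3, -0.3],
 [-3.8, -0.3, 7.9]]


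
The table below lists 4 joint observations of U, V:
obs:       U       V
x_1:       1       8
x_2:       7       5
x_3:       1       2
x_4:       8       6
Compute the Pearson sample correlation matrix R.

Step 1 — column means:
  mean(U) = (1 + 7 + 1 + 8) / 4 = 17/4 = 4.25
  mean(V) = (8 + 5 + 2 + 6) / 4 = 21/4 = 5.25

Step 2 — sample variances and covariances s[i,j] = (1/(n-1)) · Σ_k (x_{k,i} - mean_i) · (x_{k,j} - mean_j), with n-1 = 3:
  s[U,U] = ((-3.25)·(-3.25) + (2.75)·(2.75) + (-3.25)·(-3.25) + (3.75)·(3.75)) / 3 = 42.75/3 = 14.25
  s[U,V] = ((-3.25)·(2.75) + (2.75)·(-0.25) + (-3.25)·(-3.25) + (3.75)·(0.75)) / 3 = 3.75/3 = 1.25
  s[V,V] = ((2.75)·(2.75) + (-0.25)·(-0.25) + (-3.25)·(-3.25) + (0.75)·(0.75)) / 3 = 18.75/3 = 6.25
  Sample standard deviations s_i = √(s[i,i]):
  s(U) = √(14.25) = 3.7749
  s(V) = √(6.25) = 2.5

Step 3 — r_{ij} = s_{ij} / (s_i · s_j):
  r[U,U] = 1 (diagonal).
  r[U,V] = 1.25 / (3.7749 · 2.5) = 1.25 / 9.4373 = 0.1325
  r[V,V] = 1 (diagonal).

R is symmetric with unit diagonal. Assembling:

R = [[1, 0.1325],
 [0.1325, 1]]


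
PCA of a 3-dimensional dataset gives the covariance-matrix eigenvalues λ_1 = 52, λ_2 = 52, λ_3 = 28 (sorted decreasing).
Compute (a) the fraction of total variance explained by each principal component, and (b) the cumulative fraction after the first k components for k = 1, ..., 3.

Step 1 — total variance = trace(Sigma) = Σ λ_i = 52 + 52 + 28 = 132.

Step 2 — fraction explained by component i = λ_i / Σ λ:
  PC1: 52/132 = 0.3939
  PC2: 52/132 = 0.3939
  PC3: 28/132 = 0.2121

Step 3 — cumulative fraction after k components = (λ_1 + ... + λ_k) / Σ λ:
  k = 1: 52/132 = 0.3939
  k = 2: (52 + 52)/132 = 104/132 = 0.7879
  k = 3: (52 + 52 + 28)/132 = 132/132 = 1

Summary (fraction, with percent):

explained: PC1 0.3939 (39.39%), PC2 0.3939 (39.39%), PC3 0.2121 (21.21%);  cumulative: 0.3939, 0.7879, 1


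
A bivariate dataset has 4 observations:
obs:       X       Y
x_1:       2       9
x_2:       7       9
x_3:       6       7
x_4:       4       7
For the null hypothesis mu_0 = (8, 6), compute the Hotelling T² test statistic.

Step 1 — sample mean vector:
  mean(X) = (2 + 7 + 6 + 4) / 4 = 19/4 = 4.75
  mean(Y) = (9 + 9 + 7 + 7) / 4 = 32/4 = 8
  x̄ = (4.75, 8),  deviation x̄ - mu_0 = (4.75, 8) - (8, 6) = (-3.25, 2).

Step 2 — sample covariance matrix, S[i,j] = (1/(n-1)) · Σ_k (x_{k,i} - mean_i) · (x_{k,j} - mean_j), divisor n-1 = 3:
  S[X,X] = ((-2.75)·(-2.75) + (2.25)·(2.25) + (1.25)·(1.25) + (-0.75)·(-0.75)) / 3 = 14.75/3 = 4.9167
  S[X,Y] = ((-2.75)·(1) + (2.25)·(1) + (1.25)·(-1) + (-0.75)·(-1)) / 3 = -1/3 = -0.3333
  S[Y,Y] = ((1)·(1) + (1)·(1) + (-1)·(-1) + (-1)·(-1)) / 3 = 4/3 = 1.3333
  S = [[4.9167, -0.3333],
 [-0.3333, 1.3333]].

Step 3 — invert S. det(S) = 4.9167·1.3333 - (-0.3333)² = 6.4444.
  S^{-1} = (1/det) · [[d, -b], [-b, a]] = [[0.2069, 0.0517],
 [0.0517, 0.7629]].

Step 4 — quadratic form (x̄ - mu_0)^T · S^{-1} · (x̄ - mu_0):
  S^{-1} · (x̄ - mu_0) = (-0.569, 1.3578),
  (x̄ - mu_0)^T · [...] = (-3.25)·(-0.569) + (2)·(1.3578) = 4.5647.

Step 5 — scale by n: T² = 4 · 4.5647 = 18.2586.

T² ≈ 18.2586


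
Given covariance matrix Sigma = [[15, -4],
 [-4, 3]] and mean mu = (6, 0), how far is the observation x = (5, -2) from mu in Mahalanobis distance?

Step 1 — centre the observation: (x - mu) = (-1, -2).

Step 2 — invert Sigma. det(Sigma) = 15·3 - (-4)² = 29.
  Sigma^{-1} = (1/det) · [[d, -b], [-b, a]] = [[0.1034, 0.1379],
 [0.1379, 0.5172]].

Step 3 — form the quadratic (x - mu)^T · Sigma^{-1} · (x - mu):
  Sigma^{-1} · (x - mu) = (-0.3793, -1.1724).
  (x - mu)^T · [Sigma^{-1} · (x - mu)] = (-1)·(-0.3793) + (-2)·(-1.1724) = 2.7241.

Step 4 — take square root: d = √(2.7241) ≈ 1.6505.

d(x, mu) = √(2.7241) ≈ 1.6505


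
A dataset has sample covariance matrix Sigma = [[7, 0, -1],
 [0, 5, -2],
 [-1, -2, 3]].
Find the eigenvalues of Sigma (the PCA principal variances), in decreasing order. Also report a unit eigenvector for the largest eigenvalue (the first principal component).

Step 1 — characteristic polynomial p(λ) = det(λI - Sigma) = λ³ - tr·λ² + c_1·λ - det, where tr = trace, c_1 = sum of the principal 2×2 minors, det = det(Sigma):
  tr = 7 + 5 + 3 = 15,
  c_1 = (7·5 - (0)²) + (7·3 - (-1)²) + (5·3 - (-2)²) = 35 + 20 + 11 = 66,
  det = 7·(5·3 - (-2)²) - (0)·((0)·3 - (-2)·(-1)) + (-1)·((0)·(-2) - 5·(-1)) = 7·(11) - (0)·(-2) + (-1)·(5) = 72.
  So p(λ) = λ³ - 15λ² + 66λ - 72.
Step 2 — look for an integer root (rational root theorem: any rational root is an integer divisor of 72). Testing λ = 6:
  p(6) = 216 - 540 + 396 - 72 = 0  ✓
  Dividing out (λ - 6): p(λ) = (λ - 6)(λ² - 9λ + 12).
Step 3 — remaining eigenvalues from the quadratic λ² - 9λ + 12 = 0:
  Δ = 9² - 4·12 = 81 - 48 = 33,  λ = (9 ± √33)/2 = (9 ± 5.7446)/2 ≈ 7.3723 or 1.6277.
  Sorted: λ_1 = 7.3723,  λ_2 = 6,  λ_3 = 1.6277  (check: sum = 15 = tr ✓).

Step 4 — unit eigenvector for λ_1 ≈ 7.3723: v spans the null space of (Sigma - λ_1 I), whose rows are
  r_1 = (-0.3723, 0, -1),  r_2 = (0, -2.3723, -2),  r_3 = (-1, -2, -4.3723).
  v is orthogonal to every row, so take v ∝ r_1 × r_2 = ((0)·(-2) - (-1)·(-2.3723), (-1)·(0) - (-0.3723)·(-2), (-0.3723)·(-2.3723) - (0)·(0)) ≈ (-2.3723, -0.7446, 0.8832).
  Rescale (multiply by -1 so the first nonzero entry is positive): u = (2.3723, 0.7446, -0.8832).
  ||u|| = √((2.3723)² + (0.7446)² + (-0.8832)²) = √(6.9621) ≈ 2.6386,  v_1 = u/||u|| ≈ (0.8991, 0.2822, -0.3347) (||v_1|| = 1).

λ_1 = 7.3723,  λ_2 = 6,  λ_3 = 1.6277;  v_1 ≈ (0.8991, 0.2822, -0.3347)


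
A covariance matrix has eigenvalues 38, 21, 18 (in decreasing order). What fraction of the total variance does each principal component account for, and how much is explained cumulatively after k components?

Step 1 — total variance = trace(Sigma) = Σ λ_i = 38 + 21 + 18 = 77.

Step 2 — fraction explained by component i = λ_i / Σ λ:
  PC1: 38/77 = 0.4935
  PC2: 21/77 = 0.2727
  PC3: 18/77 = 0.2338

Step 3 — cumulative fraction after k components = (λ_1 + ... + λ_k) / Σ λ:
  k = 1: 38/77 = 0.4935
  k = 2: (38 + 21)/77 = 59/77 = 0.7662
  k = 3: (38 + 21 + 18)/77 = 77/77 = 1

Summary (fraction, with percent):

explained: PC1 0.4935 (49.35%), PC2 0.2727 (27.27%), PC3 0.2338 (23.38%);  cumulative: 0.4935, 0.7662, 1
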